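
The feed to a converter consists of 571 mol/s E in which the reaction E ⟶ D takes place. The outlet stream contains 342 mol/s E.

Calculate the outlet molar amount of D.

For E: n = n₀ − 1ξ → 342 = 571 − 1ξ, giving ξ = 229 mol/s.
Outlet amounts (n = n₀ + ν ξ):
  E: 571 − 1(229) = 342
  D: 0 + 1(229) = 229

229 mol/s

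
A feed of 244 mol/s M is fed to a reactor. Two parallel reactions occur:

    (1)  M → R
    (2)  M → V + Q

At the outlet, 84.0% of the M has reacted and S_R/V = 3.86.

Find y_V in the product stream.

0.147

Conversion of M: M consumed = 0.84 × 244 = 205 mol/s = 1ξ₁ + 1ξ₂.
Selectivity: 1ξ₁ / (1ξ₂) = 3.86 → ξ₁ = 3.86 ξ₂.
Substitute: (1·3.86 + 1) ξ₂ = 205 → ξ₂ = 42.17 mol/s, ξ₁ = 162.8 mol/s.
Outlet amounts (n = n₀ + Σ ν·ξ):
  M: 244 − 1(162.8) − 1(42.17) = 39.04
  R: 0 + 1(162.8) = 162.8
  V: 0 + 1(42.17) = 42.17
  Q: 0 + 1(42.17) = 42.17
Total out = 286.2 mol/s; y_V = 42.17 / 286.2 = 0.1474.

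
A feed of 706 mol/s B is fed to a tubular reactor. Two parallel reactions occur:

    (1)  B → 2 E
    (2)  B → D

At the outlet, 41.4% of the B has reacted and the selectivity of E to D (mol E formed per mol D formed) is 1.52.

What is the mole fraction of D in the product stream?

Conversion of B: B consumed = 0.414 × 706 = 292.3 mol/s = 1ξ₁ + 1ξ₂.
Selectivity: 2ξ₁ / (1ξ₂) = 1.52 → ξ₁ = 0.76 ξ₂.
Substitute: (1·0.76 + 1) ξ₂ = 292.3 → ξ₂ = 166.1 mol/s, ξ₁ = 126.2 mol/s.
Outlet amounts (n = n₀ + Σ ν·ξ):
  B: 706 − 1(126.2) − 1(166.1) = 413.7
  E: 0 + 2(126.2) = 252.4
  D: 0 + 1(166.1) = 166.1
Total out = 832.2 mol/s; y_D = 166.1 / 832.2 = 0.1996.

0.2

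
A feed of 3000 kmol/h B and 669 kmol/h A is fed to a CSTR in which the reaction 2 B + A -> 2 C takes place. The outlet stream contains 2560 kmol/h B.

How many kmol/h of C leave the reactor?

For B: n = n₀ − 2ξ → 2560 = 3000 − 2ξ, giving ξ = 220 kmol/h.
Outlet amounts (n = n₀ + ν ξ):
  B: 3000 − 2(220) = 2560
  A: 669 − 1(220) = 449
  C: 0 + 2(220) = 440

440 kmol/h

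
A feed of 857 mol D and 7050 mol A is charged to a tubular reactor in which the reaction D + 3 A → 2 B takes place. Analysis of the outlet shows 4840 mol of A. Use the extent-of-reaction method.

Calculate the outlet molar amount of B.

1470 mol

For A: n = n₀ − 3ξ → 4840 = 7050 − 3ξ, giving ξ = 736.7 mol.
Outlet amounts (n = n₀ + ν ξ):
  D: 857 − 1(736.7) = 120.3
  A: 7050 − 3(736.7) = 4840
  B: 0 + 2(736.7) = 1473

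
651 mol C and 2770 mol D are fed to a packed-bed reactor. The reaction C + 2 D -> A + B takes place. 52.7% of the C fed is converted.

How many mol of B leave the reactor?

C reacted = 0.527 × 651 = 343.1 mol; ν_C = −1, so ξ = 343.1/1 = 343.1 mol.
Outlet amounts (n = n₀ + ν ξ):
  C: 651 − 1(343.1) = 307.9
  D: 2770 − 2(343.1) = 2084
  A: 0 + 1(343.1) = 343.1
  B: 0 + 1(343.1) = 343.1

343 mol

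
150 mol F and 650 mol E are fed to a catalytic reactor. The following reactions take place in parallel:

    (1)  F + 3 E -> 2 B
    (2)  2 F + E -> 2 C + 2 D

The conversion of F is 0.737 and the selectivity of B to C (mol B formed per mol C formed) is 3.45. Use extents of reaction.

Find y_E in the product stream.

Conversion of F: F consumed = 0.737 × 150 = 110.5 mol = 1ξ₁ + 2ξ₂.
Selectivity: 2ξ₁ / (2ξ₂) = 3.45 → ξ₁ = 3.45 ξ₂.
Substitute: (1·3.45 + 2) ξ₂ = 110.5 → ξ₂ = 20.28 mol, ξ₁ = 69.98 mol.
Outlet amounts (n = n₀ + Σ ν·ξ):
  F: 150 − 1(69.98) − 2(20.28) = 39.45
  E: 650 − 3(69.98) − 1(20.28) = 419.8
  B: 0 + 2(69.98) = 140
  C: 0 + 2(20.28) = 40.57
  D: 0 + 2(20.28) = 40.57
Total out = 680.3 mol; y_E = 419.8 / 680.3 = 0.617.

0.617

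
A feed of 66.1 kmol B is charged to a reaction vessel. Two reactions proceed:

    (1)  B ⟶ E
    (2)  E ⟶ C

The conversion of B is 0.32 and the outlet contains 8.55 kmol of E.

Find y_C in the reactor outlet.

0.191

Conversion of B: B consumed = 1ξ₁ = 0.32 × 66.1 → ξ₁ = 21.15 kmol.
E balance: n_E = 0 + 1ξ₁ − 1ξ₂ = 8.55 → ξ₂ = (1·21.15 − 8.55)/1 = 12.6 kmol.
Outlet amounts (n = n₀ + Σ ν·ξ):
  B: 66.1 − 1(21.15) = 44.95
  E: 0 + 1(21.15) − 1(12.6) = 8.55
  C: 0 + 1(12.6) = 12.6
Total out = 66.1 kmol; y_C = 12.6 / 66.1 = 0.1907.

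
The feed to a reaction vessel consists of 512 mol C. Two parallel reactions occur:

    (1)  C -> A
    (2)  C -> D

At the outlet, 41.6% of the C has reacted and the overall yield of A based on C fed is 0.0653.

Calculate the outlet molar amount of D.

Yield of A: 1ξ₁ / 512 = 0.0653 → ξ₁ = 33.43 mol.
Conversion of C: 1ξ₁ + 1ξ₂ = 0.416 × 512 = 213 → ξ₂ = 179.6 mol.
Outlet amounts (n = n₀ + Σ ν·ξ):
  C: 512 − 1(33.43) − 1(179.6) = 299
  A: 0 + 1(33.43) = 33.43
  D: 0 + 1(179.6) = 179.6

180 mol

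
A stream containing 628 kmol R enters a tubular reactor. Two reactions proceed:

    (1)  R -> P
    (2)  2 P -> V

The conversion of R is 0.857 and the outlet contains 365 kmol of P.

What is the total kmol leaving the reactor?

Conversion of R: R consumed = 1ξ₁ = 0.857 × 628 → ξ₁ = 538.2 kmol.
P balance: n_P = 0 + 1ξ₁ − 2ξ₂ = 365 → ξ₂ = (1·538.2 − 365)/2 = 86.6 kmol.
Outlet amounts (n = n₀ + Σ ν·ξ):
  R: 628 − 1(538.2) = 89.8
  P: 0 + 1(538.2) − 2(86.6) = 365
  V: 0 + 1(86.6) = 86.6
Total out = 89.8 + 365 + 86.6 = 541.4 kmol.

541 kmol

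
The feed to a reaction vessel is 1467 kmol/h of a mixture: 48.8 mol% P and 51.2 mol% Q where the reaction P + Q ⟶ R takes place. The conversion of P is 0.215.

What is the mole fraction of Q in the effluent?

0.455

P reacted = 0.215 × 715.9 = 153.9 kmol/h; ν_P = −1, so ξ = 153.9/1 = 153.9 kmol/h.
Outlet amounts (n = n₀ + ν ξ):
  P: 715.9 − 1(153.9) = 562
  Q: 751.1 − 1(153.9) = 597.2
  R: 0 + 1(153.9) = 153.9
Total out = 1313 kmol/h; y_Q = 597.2 / 1313 = 0.4548.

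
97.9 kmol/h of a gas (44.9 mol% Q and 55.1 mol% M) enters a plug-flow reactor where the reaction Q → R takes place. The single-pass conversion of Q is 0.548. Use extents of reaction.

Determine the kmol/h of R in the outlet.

Q reacted = 0.548 × 43.96 = 24.09 kmol/h; ν_Q = −1, so ξ = 24.09/1 = 24.09 kmol/h.
Outlet amounts (n = n₀ + ν ξ):
  Q: 43.96 − 1(24.09) = 19.87
  R: 0 + 1(24.09) = 24.09
  M: 53.94 (inert)

24.1 kmol/h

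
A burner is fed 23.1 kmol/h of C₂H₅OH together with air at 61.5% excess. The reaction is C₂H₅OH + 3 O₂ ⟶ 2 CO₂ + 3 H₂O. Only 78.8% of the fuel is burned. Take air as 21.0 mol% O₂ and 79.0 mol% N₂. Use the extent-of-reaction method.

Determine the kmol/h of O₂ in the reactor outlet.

57.3 kmol/h

Stoichiometric O₂ = 3 × 23.1 = 69.3 kmol/h; O₂ fed = 69.3 × 1.615 = 111.9 kmol/h.
N₂ fed = 111.9 × 79/21 = 421 kmol/h.
Fuel reacted = 0.788 × 23.1 → ξ = 18.2 kmol/h.
Outlet (n = n₀ + ν ξ):
  C₂H₅OH: 23.1 − 1(18.2) = 4.897
  O₂: 111.9 − 3(18.2) = 57.31
  N₂: 421 (inert)
  CO₂: 0 + 2(18.2) = 36.41
  H₂O: 0 + 3(18.2) = 54.61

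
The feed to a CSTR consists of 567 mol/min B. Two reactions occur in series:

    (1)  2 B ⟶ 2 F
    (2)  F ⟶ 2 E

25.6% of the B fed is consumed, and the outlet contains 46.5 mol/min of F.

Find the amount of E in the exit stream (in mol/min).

197 mol/min

Conversion of B: B consumed = 2ξ₁ = 0.256 × 567 → ξ₁ = 72.58 mol/min.
F balance: n_F = 0 + 2ξ₁ − 1ξ₂ = 46.5 → ξ₂ = (2·72.58 − 46.5)/1 = 98.65 mol/min.
Outlet amounts (n = n₀ + Σ ν·ξ):
  B: 567 − 2(72.58) = 421.8
  F: 0 + 2(72.58) − 1(98.65) = 46.5
  E: 0 + 2(98.65) = 197.3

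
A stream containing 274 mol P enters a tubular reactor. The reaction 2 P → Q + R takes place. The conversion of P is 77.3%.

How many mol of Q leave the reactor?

106 mol

P reacted = 0.773 × 274 = 211.8 mol; ν_P = −2, so ξ = 211.8/2 = 105.9 mol.
Outlet amounts (n = n₀ + ν ξ):
  P: 274 − 2(105.9) = 62.2
  Q: 0 + 1(105.9) = 105.9
  R: 0 + 1(105.9) = 105.9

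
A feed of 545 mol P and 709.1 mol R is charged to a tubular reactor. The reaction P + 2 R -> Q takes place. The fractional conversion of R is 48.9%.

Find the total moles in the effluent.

907 mol

R reacted = 0.489 × 709.1 = 346.7 mol; ν_R = −2, so ξ = 346.7/2 = 173.4 mol.
Outlet amounts (n = n₀ + ν ξ):
  P: 545 − 1(173.4) = 371.6
  R: 709.1 − 2(173.4) = 362.4
  Q: 0 + 1(173.4) = 173.4
Total out = 371.6 + 362.4 + 173.4 = 907.4 mol.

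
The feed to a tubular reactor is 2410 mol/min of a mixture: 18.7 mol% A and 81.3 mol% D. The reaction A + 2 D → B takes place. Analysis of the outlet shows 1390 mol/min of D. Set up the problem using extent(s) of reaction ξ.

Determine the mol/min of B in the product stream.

285 mol/min

For D: n = n₀ − 2ξ → 1390 = 1959 − 2ξ, giving ξ = 284.7 mol/min.
Outlet amounts (n = n₀ + ν ξ):
  A: 450.7 − 1(284.7) = 166
  D: 1959 − 2(284.7) = 1390
  B: 0 + 1(284.7) = 284.7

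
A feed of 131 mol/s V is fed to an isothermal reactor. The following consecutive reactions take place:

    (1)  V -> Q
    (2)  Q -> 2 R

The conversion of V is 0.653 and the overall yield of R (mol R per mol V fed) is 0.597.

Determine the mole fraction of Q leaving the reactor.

0.273

Conversion of V: V consumed = 1ξ₁ = 0.653 × 131 → ξ₁ = 85.54 mol/s.
Yield of R: 2ξ₂ / 131 = 0.597 → ξ₂ = 39.1 mol/s.
Outlet amounts (n = n₀ + Σ ν·ξ):
  V: 131 − 1(85.54) = 45.46
  Q: 0 + 1(85.54) − 1(39.1) = 46.44
  R: 0 + 2(39.1) = 78.21
Total out = 170.1 mol/s; y_Q = 46.44 / 170.1 = 0.273.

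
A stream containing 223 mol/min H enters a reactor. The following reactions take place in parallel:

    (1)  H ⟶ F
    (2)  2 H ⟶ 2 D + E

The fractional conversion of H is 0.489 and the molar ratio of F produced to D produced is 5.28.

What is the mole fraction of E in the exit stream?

Conversion of H: H consumed = 0.489 × 223 = 109 mol/min = 1ξ₁ + 2ξ₂.
Selectivity: 1ξ₁ / (2ξ₂) = 5.28 → ξ₁ = 10.56 ξ₂.
Substitute: (1·10.56 + 2) ξ₂ = 109 → ξ₂ = 8.682 mol/min, ξ₁ = 91.68 mol/min.
Outlet amounts (n = n₀ + Σ ν·ξ):
  H: 223 − 1(91.68) − 2(8.682) = 114
  F: 0 + 1(91.68) = 91.68
  D: 0 + 2(8.682) = 17.36
  E: 0 + 1(8.682) = 8.682
Total out = 231.7 mol/min; y_E = 8.682 / 231.7 = 0.03747.

0.0375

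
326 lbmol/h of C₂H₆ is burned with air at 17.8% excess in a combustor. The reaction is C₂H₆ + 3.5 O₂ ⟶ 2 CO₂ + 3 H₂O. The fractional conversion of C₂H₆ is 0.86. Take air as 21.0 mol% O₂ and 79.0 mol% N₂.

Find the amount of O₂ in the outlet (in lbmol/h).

363 lbmol/h

Stoichiometric O₂ = 3.5 × 326 = 1141 lbmol/h; O₂ fed = 1141 × 1.178 = 1344 lbmol/h.
N₂ fed = 1344 × 79/21 = 5056 lbmol/h.
Fuel reacted = 0.86 × 326 → ξ = 280.4 lbmol/h.
Outlet (n = n₀ + ν ξ):
  C₂H₆: 326 − 1(280.4) = 45.64
  O₂: 1344 − 3.5(280.4) = 362.8
  N₂: 5056 (inert)
  CO₂: 0 + 2(280.4) = 560.7
  H₂O: 0 + 3(280.4) = 841.1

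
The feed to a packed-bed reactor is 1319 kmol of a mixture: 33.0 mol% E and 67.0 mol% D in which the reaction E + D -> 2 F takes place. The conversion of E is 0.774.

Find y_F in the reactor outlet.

E reacted = 0.774 × 435.3 = 336.9 kmol; ν_E = −1, so ξ = 336.9/1 = 336.9 kmol.
Outlet amounts (n = n₀ + ν ξ):
  E: 435.3 − 1(336.9) = 98.37
  D: 883.7 − 1(336.9) = 546.8
  F: 0 + 2(336.9) = 673.8
Total out = 1319 kmol; y_F = 673.8 / 1319 = 0.5108.

0.511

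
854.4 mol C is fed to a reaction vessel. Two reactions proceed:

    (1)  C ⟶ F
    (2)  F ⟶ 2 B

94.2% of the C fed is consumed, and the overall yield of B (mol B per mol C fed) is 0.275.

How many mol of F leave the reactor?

Conversion of C: C consumed = 1ξ₁ = 0.942 × 854.4 → ξ₁ = 804.8 mol.
Yield of B: 2ξ₂ / 854.4 = 0.275 → ξ₂ = 117.5 mol.
Outlet amounts (n = n₀ + Σ ν·ξ):
  C: 854.4 − 1(804.8) = 49.56
  F: 0 + 1(804.8) − 1(117.5) = 687.4
  B: 0 + 2(117.5) = 235

687 mol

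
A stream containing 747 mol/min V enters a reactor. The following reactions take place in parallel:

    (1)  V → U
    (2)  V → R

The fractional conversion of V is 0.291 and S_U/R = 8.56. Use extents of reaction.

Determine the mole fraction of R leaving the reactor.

0.0304

Conversion of V: V consumed = 0.291 × 747 = 217.4 mol/min = 1ξ₁ + 1ξ₂.
Selectivity: 1ξ₁ / (1ξ₂) = 8.56 → ξ₁ = 8.56 ξ₂.
Substitute: (1·8.56 + 1) ξ₂ = 217.4 → ξ₂ = 22.74 mol/min, ξ₁ = 194.6 mol/min.
Outlet amounts (n = n₀ + Σ ν·ξ):
  V: 747 − 1(194.6) − 1(22.74) = 529.6
  U: 0 + 1(194.6) = 194.6
  R: 0 + 1(22.74) = 22.74
Total out = 747 mol/min; y_R = 22.74 / 747 = 0.03044.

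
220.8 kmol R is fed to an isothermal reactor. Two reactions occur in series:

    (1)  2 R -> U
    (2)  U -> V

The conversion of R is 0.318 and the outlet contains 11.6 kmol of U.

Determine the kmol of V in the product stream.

Conversion of R: R consumed = 2ξ₁ = 0.318 × 220.8 → ξ₁ = 35.11 kmol.
U balance: n_U = 0 + 1ξ₁ − 1ξ₂ = 11.6 → ξ₂ = (1·35.11 − 11.6)/1 = 23.51 kmol.
Outlet amounts (n = n₀ + Σ ν·ξ):
  R: 220.8 − 2(35.11) = 150.6
  U: 0 + 1(35.11) − 1(23.51) = 11.6
  V: 0 + 1(23.51) = 23.51

23.5 kmol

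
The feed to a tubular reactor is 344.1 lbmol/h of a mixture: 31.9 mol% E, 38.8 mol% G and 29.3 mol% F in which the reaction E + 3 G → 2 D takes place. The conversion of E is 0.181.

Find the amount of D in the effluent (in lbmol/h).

E reacted = 0.181 × 109.8 = 19.87 lbmol/h; ν_E = −1, so ξ = 19.87/1 = 19.87 lbmol/h.
Outlet amounts (n = n₀ + ν ξ):
  E: 109.8 − 1(19.87) = 89.9
  G: 133.5 − 3(19.87) = 73.91
  D: 0 + 2(19.87) = 39.74
  F: 100.8 (inert)

39.7 lbmol/h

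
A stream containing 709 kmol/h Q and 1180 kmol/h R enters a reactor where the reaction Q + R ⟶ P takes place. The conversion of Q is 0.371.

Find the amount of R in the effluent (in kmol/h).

Q reacted = 0.371 × 709 = 263 kmol/h; ν_Q = −1, so ξ = 263/1 = 263 kmol/h.
Outlet amounts (n = n₀ + ν ξ):
  Q: 709 − 1(263) = 446
  R: 1180 − 1(263) = 917
  P: 0 + 1(263) = 263

917 kmol/h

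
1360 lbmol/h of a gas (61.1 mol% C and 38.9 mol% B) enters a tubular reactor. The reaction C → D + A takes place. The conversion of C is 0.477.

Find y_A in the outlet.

0.226

C reacted = 0.477 × 831 = 396.4 lbmol/h; ν_C = −1, so ξ = 396.4/1 = 396.4 lbmol/h.
Outlet amounts (n = n₀ + ν ξ):
  C: 831 − 1(396.4) = 434.6
  D: 0 + 1(396.4) = 396.4
  A: 0 + 1(396.4) = 396.4
  B: 529 (inert)
Total out = 1756 lbmol/h; y_A = 396.4 / 1756 = 0.2257.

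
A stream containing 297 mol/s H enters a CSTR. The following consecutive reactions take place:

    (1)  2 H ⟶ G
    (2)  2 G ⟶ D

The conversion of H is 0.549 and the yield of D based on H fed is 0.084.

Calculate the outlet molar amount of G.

Conversion of H: H consumed = 2ξ₁ = 0.549 × 297 → ξ₁ = 81.53 mol/s.
Yield of D: 1ξ₂ / 297 = 0.084 → ξ₂ = 24.95 mol/s.
Outlet amounts (n = n₀ + Σ ν·ξ):
  H: 297 − 2(81.53) = 133.9
  G: 0 + 1(81.53) − 2(24.95) = 31.63
  D: 0 + 1(24.95) = 24.95

31.6 mol/s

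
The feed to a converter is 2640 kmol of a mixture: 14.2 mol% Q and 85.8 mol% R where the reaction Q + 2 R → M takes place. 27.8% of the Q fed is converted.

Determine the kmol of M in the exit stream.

Q reacted = 0.278 × 374.9 = 104.2 kmol; ν_Q = −1, so ξ = 104.2/1 = 104.2 kmol.
Outlet amounts (n = n₀ + ν ξ):
  Q: 374.9 − 1(104.2) = 270.7
  R: 2265 − 2(104.2) = 2057
  M: 0 + 1(104.2) = 104.2

104 kmol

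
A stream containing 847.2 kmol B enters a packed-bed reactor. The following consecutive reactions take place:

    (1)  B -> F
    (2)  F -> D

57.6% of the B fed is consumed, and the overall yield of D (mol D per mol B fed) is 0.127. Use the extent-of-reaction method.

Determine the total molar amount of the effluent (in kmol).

847 kmol

Conversion of B: B consumed = 1ξ₁ = 0.576 × 847.2 → ξ₁ = 488 kmol.
Yield of D: 1ξ₂ / 847.2 = 0.127 → ξ₂ = 107.6 kmol.
Outlet amounts (n = n₀ + Σ ν·ξ):
  B: 847.2 − 1(488) = 359.2
  F: 0 + 1(488) − 1(107.6) = 380.4
  D: 0 + 1(107.6) = 107.6
Total out = 359.2 + 380.4 + 107.6 = 847.2 kmol.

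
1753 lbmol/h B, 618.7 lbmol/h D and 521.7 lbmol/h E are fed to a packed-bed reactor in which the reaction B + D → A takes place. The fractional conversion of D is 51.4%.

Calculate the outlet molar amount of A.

D reacted = 0.514 × 618.7 = 318 lbmol/h; ν_D = −1, so ξ = 318/1 = 318 lbmol/h.
Outlet amounts (n = n₀ + ν ξ):
  B: 1753 − 1(318) = 1435
  D: 618.7 − 1(318) = 300.7
  A: 0 + 1(318) = 318
  E: 521.7 (inert)

318 lbmol/h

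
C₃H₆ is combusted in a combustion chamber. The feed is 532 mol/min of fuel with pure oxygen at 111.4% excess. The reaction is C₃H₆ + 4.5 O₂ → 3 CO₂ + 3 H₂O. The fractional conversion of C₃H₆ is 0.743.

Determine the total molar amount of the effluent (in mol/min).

5790 mol/min

Stoichiometric O₂ = 4.5 × 532 = 2394 mol/min; O₂ fed = 2394 × 2.114 = 5061 mol/min.
Fuel reacted = 0.743 × 532 → ξ = 395.3 mol/min.
Outlet (n = n₀ + ν ξ):
  C₃H₆: 532 − 1(395.3) = 136.7
  O₂: 5061 − 4.5(395.3) = 3282
  CO₂: 0 + 3(395.3) = 1186
  H₂O: 0 + 3(395.3) = 1186
Total out = 136.7 + 3282 + 1186 + 1186 = 5791 mol/min.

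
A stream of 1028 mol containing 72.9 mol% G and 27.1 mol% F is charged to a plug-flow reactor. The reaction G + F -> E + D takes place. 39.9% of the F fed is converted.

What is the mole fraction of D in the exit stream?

0.108

F reacted = 0.399 × 278.6 = 111.2 mol; ν_F = −1, so ξ = 111.2/1 = 111.2 mol.
Outlet amounts (n = n₀ + ν ξ):
  G: 749.4 − 1(111.2) = 638.3
  F: 278.6 − 1(111.2) = 167.4
  E: 0 + 1(111.2) = 111.2
  D: 0 + 1(111.2) = 111.2
Total out = 1028 mol; y_D = 111.2 / 1028 = 0.1081.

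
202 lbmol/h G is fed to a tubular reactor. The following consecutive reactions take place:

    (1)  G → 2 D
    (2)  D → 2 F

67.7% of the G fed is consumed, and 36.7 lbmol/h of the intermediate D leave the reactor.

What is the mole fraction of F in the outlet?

0.823

Conversion of G: G consumed = 1ξ₁ = 0.677 × 202 → ξ₁ = 136.8 lbmol/h.
D balance: n_D = 0 + 2ξ₁ − 1ξ₂ = 36.7 → ξ₂ = (2·136.8 − 36.7)/1 = 236.8 lbmol/h.
Outlet amounts (n = n₀ + Σ ν·ξ):
  G: 202 − 1(136.8) = 65.25
  D: 0 + 2(136.8) − 1(236.8) = 36.7
  F: 0 + 2(236.8) = 473.6
Total out = 575.6 lbmol/h; y_F = 473.6 / 575.6 = 0.8229.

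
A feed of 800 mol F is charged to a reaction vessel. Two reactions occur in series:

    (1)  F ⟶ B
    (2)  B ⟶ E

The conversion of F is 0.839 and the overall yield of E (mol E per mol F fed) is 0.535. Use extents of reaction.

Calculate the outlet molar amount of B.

243 mol

Conversion of F: F consumed = 1ξ₁ = 0.839 × 800 → ξ₁ = 671.2 mol.
Yield of E: 1ξ₂ / 800 = 0.535 → ξ₂ = 428 mol.
Outlet amounts (n = n₀ + Σ ν·ξ):
  F: 800 − 1(671.2) = 128.8
  B: 0 + 1(671.2) − 1(428) = 243.2
  E: 0 + 1(428) = 428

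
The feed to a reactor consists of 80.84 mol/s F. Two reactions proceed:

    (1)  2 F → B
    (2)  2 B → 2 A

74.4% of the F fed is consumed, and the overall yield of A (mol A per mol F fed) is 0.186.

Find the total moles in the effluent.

Conversion of F: F consumed = 2ξ₁ = 0.744 × 80.84 → ξ₁ = 30.07 mol/s.
Yield of A: 2ξ₂ / 80.84 = 0.186 → ξ₂ = 7.518 mol/s.
Outlet amounts (n = n₀ + Σ ν·ξ):
  F: 80.84 − 2(30.07) = 20.7
  B: 0 + 1(30.07) − 2(7.518) = 15.04
  A: 0 + 2(7.518) = 15.04
Total out = 20.7 + 15.04 + 15.04 = 50.77 mol/s.

50.8 mol/s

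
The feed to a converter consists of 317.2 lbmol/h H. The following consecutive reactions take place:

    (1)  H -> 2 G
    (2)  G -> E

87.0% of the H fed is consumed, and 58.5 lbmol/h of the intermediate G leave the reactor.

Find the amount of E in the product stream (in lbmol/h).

493 lbmol/h

Conversion of H: H consumed = 1ξ₁ = 0.87 × 317.2 → ξ₁ = 276 lbmol/h.
G balance: n_G = 0 + 2ξ₁ − 1ξ₂ = 58.5 → ξ₂ = (2·276 − 58.5)/1 = 493.4 lbmol/h.
Outlet amounts (n = n₀ + Σ ν·ξ):
  H: 317.2 − 1(276) = 41.24
  G: 0 + 2(276) − 1(493.4) = 58.5
  E: 0 + 1(493.4) = 493.4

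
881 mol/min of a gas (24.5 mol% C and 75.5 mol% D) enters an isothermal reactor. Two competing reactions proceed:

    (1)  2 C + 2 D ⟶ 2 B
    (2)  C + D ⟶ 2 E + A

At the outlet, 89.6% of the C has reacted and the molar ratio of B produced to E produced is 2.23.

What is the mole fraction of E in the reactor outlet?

Conversion of C: C consumed = 0.896 × 215.8 = 193.4 mol/min = 2ξ₁ + 1ξ₂.
Selectivity: 2ξ₁ / (2ξ₂) = 2.23 → ξ₁ = 2.23 ξ₂.
Substitute: (2·2.23 + 1) ξ₂ = 193.4 → ξ₂ = 35.42 mol/min, ξ₁ = 78.99 mol/min.
Outlet amounts (n = n₀ + Σ ν·ξ):
  C: 215.8 − 2(78.99) − 1(35.42) = 22.45
  D: 665.2 − 2(78.99) − 1(35.42) = 471.8
  B: 0 + 2(78.99) = 158
  E: 0 + 2(35.42) = 70.84
  A: 0 + 1(35.42) = 35.42
Total out = 758.4 mol/min; y_E = 70.84 / 758.4 = 0.0934.

0.0934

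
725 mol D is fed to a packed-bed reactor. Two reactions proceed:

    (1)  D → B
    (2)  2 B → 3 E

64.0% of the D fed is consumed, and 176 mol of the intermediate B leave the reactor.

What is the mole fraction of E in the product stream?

Conversion of D: D consumed = 1ξ₁ = 0.64 × 725 → ξ₁ = 464 mol.
B balance: n_B = 0 + 1ξ₁ − 2ξ₂ = 176 → ξ₂ = (1·464 − 176)/2 = 144 mol.
Outlet amounts (n = n₀ + Σ ν·ξ):
  D: 725 − 1(464) = 261
  B: 0 + 1(464) − 2(144) = 176
  E: 0 + 3(144) = 432
Total out = 869 mol; y_E = 432 / 869 = 0.4971.

0.497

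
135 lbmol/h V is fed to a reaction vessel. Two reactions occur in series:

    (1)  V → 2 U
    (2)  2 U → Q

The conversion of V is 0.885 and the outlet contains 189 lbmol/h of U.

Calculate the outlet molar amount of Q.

Conversion of V: V consumed = 1ξ₁ = 0.885 × 135 → ξ₁ = 119.5 lbmol/h.
U balance: n_U = 0 + 2ξ₁ − 2ξ₂ = 189 → ξ₂ = (2·119.5 − 189)/2 = 24.97 lbmol/h.
Outlet amounts (n = n₀ + Σ ν·ξ):
  V: 135 − 1(119.5) = 15.53
  U: 0 + 2(119.5) − 2(24.97) = 189
  Q: 0 + 1(24.97) = 24.97

25 lbmol/h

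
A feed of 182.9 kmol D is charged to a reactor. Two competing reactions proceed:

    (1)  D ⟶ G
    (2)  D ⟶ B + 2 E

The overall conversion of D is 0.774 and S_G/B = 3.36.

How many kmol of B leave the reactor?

Conversion of D: D consumed = 0.774 × 182.9 = 141.6 kmol = 1ξ₁ + 1ξ₂.
Selectivity: 1ξ₁ / (1ξ₂) = 3.36 → ξ₁ = 3.36 ξ₂.
Substitute: (1·3.36 + 1) ξ₂ = 141.6 → ξ₂ = 32.47 kmol, ξ₁ = 109.1 kmol.
Outlet amounts (n = n₀ + Σ ν·ξ):
  D: 182.9 − 1(109.1) − 1(32.47) = 41.34
  G: 0 + 1(109.1) = 109.1
  B: 0 + 1(32.47) = 32.47
  E: 0 + 2(32.47) = 64.94

32.5 kmol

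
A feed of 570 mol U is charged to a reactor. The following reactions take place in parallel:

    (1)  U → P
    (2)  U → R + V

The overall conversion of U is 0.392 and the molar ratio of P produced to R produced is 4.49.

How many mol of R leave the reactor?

Conversion of U: U consumed = 0.392 × 570 = 223.4 mol = 1ξ₁ + 1ξ₂.
Selectivity: 1ξ₁ / (1ξ₂) = 4.49 → ξ₁ = 4.49 ξ₂.
Substitute: (1·4.49 + 1) ξ₂ = 223.4 → ξ₂ = 40.7 mol, ξ₁ = 182.7 mol.
Outlet amounts (n = n₀ + Σ ν·ξ):
  U: 570 − 1(182.7) − 1(40.7) = 346.6
  P: 0 + 1(182.7) = 182.7
  R: 0 + 1(40.7) = 40.7
  V: 0 + 1(40.7) = 40.7

40.7 mol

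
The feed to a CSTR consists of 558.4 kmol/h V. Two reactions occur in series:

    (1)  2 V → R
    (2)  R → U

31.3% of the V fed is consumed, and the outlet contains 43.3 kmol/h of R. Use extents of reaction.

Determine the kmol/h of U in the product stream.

Conversion of V: V consumed = 2ξ₁ = 0.313 × 558.4 → ξ₁ = 87.39 kmol/h.
R balance: n_R = 0 + 1ξ₁ − 1ξ₂ = 43.3 → ξ₂ = (1·87.39 − 43.3)/1 = 44.09 kmol/h.
Outlet amounts (n = n₀ + Σ ν·ξ):
  V: 558.4 − 2(87.39) = 383.6
  R: 0 + 1(87.39) − 1(44.09) = 43.3
  U: 0 + 1(44.09) = 44.09

44.1 kmol/h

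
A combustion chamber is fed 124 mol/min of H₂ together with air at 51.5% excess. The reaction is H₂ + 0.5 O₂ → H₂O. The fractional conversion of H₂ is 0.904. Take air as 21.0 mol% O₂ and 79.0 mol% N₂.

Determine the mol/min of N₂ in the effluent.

353 mol/min

Stoichiometric O₂ = 0.5 × 124 = 62 mol/min; O₂ fed = 62 × 1.515 = 93.93 mol/min.
N₂ fed = 93.93 × 79/21 = 353.4 mol/min.
Fuel reacted = 0.904 × 124 → ξ = 112.1 mol/min.
Outlet (n = n₀ + ν ξ):
  H₂: 124 − 1(112.1) = 11.9
  O₂: 93.93 − 0.5(112.1) = 37.88
  N₂: 353.4 (inert)
  H₂O: 0 + 1(112.1) = 112.1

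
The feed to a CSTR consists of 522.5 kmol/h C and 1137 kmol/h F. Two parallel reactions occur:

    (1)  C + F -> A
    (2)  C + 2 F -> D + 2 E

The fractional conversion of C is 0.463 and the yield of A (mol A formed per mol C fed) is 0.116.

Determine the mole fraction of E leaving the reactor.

Yield of A: 1ξ₁ / 522.5 = 0.116 → ξ₁ = 60.61 kmol/h.
Conversion of C: 1ξ₁ + 1ξ₂ = 0.463 × 522.5 = 241.9 → ξ₂ = 181.3 kmol/h.
Outlet amounts (n = n₀ + Σ ν·ξ):
  C: 522.5 − 1(60.61) − 1(181.3) = 280.6
  F: 1137 − 1(60.61) − 2(181.3) = 713.8
  A: 0 + 1(60.61) = 60.61
  D: 0 + 1(181.3) = 181.3
  E: 0 + 2(181.3) = 362.6
Total out = 1599 kmol/h; y_E = 362.6 / 1599 = 0.2268.

0.227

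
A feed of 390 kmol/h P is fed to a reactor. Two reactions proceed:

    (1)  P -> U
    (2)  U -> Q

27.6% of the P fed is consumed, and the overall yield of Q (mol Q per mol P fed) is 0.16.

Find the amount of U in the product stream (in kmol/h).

Conversion of P: P consumed = 1ξ₁ = 0.276 × 390 → ξ₁ = 107.6 kmol/h.
Yield of Q: 1ξ₂ / 390 = 0.16 → ξ₂ = 62.4 kmol/h.
Outlet amounts (n = n₀ + Σ ν·ξ):
  P: 390 − 1(107.6) = 282.4
  U: 0 + 1(107.6) − 1(62.4) = 45.24
  Q: 0 + 1(62.4) = 62.4

45.2 kmol/h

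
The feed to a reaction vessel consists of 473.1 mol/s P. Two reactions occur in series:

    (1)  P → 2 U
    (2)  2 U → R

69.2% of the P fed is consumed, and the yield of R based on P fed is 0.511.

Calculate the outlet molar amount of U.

Conversion of P: P consumed = 1ξ₁ = 0.692 × 473.1 → ξ₁ = 327.4 mol/s.
Yield of R: 1ξ₂ / 473.1 = 0.511 → ξ₂ = 241.8 mol/s.
Outlet amounts (n = n₀ + Σ ν·ξ):
  P: 473.1 − 1(327.4) = 145.7
  U: 0 + 2(327.4) − 2(241.8) = 171.3
  R: 0 + 1(241.8) = 241.8

171 mol/s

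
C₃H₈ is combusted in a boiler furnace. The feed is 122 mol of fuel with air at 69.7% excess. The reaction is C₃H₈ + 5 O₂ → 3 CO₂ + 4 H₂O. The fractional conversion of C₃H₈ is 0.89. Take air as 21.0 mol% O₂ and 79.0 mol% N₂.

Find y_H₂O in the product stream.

0.0842

Stoichiometric O₂ = 5 × 122 = 610 mol; O₂ fed = 610 × 1.697 = 1035 mol.
N₂ fed = 1035 × 79/21 = 3894 mol.
Fuel reacted = 0.89 × 122 → ξ = 108.6 mol.
Outlet (n = n₀ + ν ξ):
  C₃H₈: 122 − 1(108.6) = 13.42
  O₂: 1035 − 5(108.6) = 492.3
  N₂: 3894 (inert)
  CO₂: 0 + 3(108.6) = 325.7
  H₂O: 0 + 4(108.6) = 434.3
Total out = 5160 mol; y_H₂O = 434.3 / 5160 = 0.08417.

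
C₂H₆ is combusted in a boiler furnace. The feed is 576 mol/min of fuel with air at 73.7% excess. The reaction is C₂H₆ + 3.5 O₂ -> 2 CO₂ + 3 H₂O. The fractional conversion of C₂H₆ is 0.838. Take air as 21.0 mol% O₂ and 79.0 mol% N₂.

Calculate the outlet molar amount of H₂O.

1450 mol/min

Stoichiometric O₂ = 3.5 × 576 = 2016 mol/min; O₂ fed = 2016 × 1.737 = 3502 mol/min.
N₂ fed = 3502 × 79/21 = 13170 mol/min.
Fuel reacted = 0.838 × 576 → ξ = 482.7 mol/min.
Outlet (n = n₀ + ν ξ):
  C₂H₆: 576 − 1(482.7) = 93.31
  O₂: 3502 − 3.5(482.7) = 1812
  N₂: 13170 (inert)
  CO₂: 0 + 2(482.7) = 965.4
  H₂O: 0 + 3(482.7) = 1448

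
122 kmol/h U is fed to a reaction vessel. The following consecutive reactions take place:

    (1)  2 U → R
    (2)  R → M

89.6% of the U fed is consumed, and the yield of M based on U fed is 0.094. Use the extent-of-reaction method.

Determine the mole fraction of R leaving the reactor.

0.641

Conversion of U: U consumed = 2ξ₁ = 0.896 × 122 → ξ₁ = 54.66 kmol/h.
Yield of M: 1ξ₂ / 122 = 0.094 → ξ₂ = 11.47 kmol/h.
Outlet amounts (n = n₀ + Σ ν·ξ):
  U: 122 − 2(54.66) = 12.69
  R: 0 + 1(54.66) − 1(11.47) = 43.19
  M: 0 + 1(11.47) = 11.47
Total out = 67.34 kmol/h; y_R = 43.19 / 67.34 = 0.6413.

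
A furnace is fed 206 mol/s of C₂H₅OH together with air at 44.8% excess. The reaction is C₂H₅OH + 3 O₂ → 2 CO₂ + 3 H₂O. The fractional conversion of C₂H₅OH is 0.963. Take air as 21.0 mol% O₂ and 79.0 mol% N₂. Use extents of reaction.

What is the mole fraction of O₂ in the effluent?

Stoichiometric O₂ = 3 × 206 = 618 mol/s; O₂ fed = 618 × 1.448 = 894.9 mol/s.
N₂ fed = 894.9 × 79/21 = 3366 mol/s.
Fuel reacted = 0.963 × 206 → ξ = 198.4 mol/s.
Outlet (n = n₀ + ν ξ):
  C₂H₅OH: 206 − 1(198.4) = 7.622
  O₂: 894.9 − 3(198.4) = 299.7
  N₂: 3366 (inert)
  CO₂: 0 + 2(198.4) = 396.8
  H₂O: 0 + 3(198.4) = 595.1
Total out = 4666 mol/s; y_O₂ = 299.7 / 4666 = 0.06424.

0.0642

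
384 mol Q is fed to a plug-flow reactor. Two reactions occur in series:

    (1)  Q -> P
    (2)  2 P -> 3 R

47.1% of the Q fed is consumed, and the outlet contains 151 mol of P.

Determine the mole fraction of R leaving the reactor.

Conversion of Q: Q consumed = 1ξ₁ = 0.471 × 384 → ξ₁ = 180.9 mol.
P balance: n_P = 0 + 1ξ₁ − 2ξ₂ = 151 → ξ₂ = (1·180.9 − 151)/2 = 14.93 mol.
Outlet amounts (n = n₀ + Σ ν·ξ):
  Q: 384 − 1(180.9) = 203.1
  P: 0 + 1(180.9) − 2(14.93) = 151
  R: 0 + 3(14.93) = 44.8
Total out = 398.9 mol; y_R = 44.8 / 398.9 = 0.1123.

0.112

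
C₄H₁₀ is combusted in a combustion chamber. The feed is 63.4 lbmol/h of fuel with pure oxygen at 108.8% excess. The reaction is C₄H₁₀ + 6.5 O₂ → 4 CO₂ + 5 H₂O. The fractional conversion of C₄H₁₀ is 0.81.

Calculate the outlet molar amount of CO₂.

205 lbmol/h

Stoichiometric O₂ = 6.5 × 63.4 = 412.1 lbmol/h; O₂ fed = 412.1 × 2.088 = 860.5 lbmol/h.
Fuel reacted = 0.81 × 63.4 → ξ = 51.35 lbmol/h.
Outlet (n = n₀ + ν ξ):
  C₄H₁₀: 63.4 − 1(51.35) = 12.05
  O₂: 860.5 − 6.5(51.35) = 526.7
  CO₂: 0 + 4(51.35) = 205.4
  H₂O: 0 + 5(51.35) = 256.8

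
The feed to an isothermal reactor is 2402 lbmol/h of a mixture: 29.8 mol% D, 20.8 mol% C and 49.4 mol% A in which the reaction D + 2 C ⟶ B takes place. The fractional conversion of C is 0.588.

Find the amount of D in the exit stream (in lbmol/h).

C reacted = 0.588 × 499.6 = 293.8 lbmol/h; ν_C = −2, so ξ = 293.8/2 = 146.9 lbmol/h.
Outlet amounts (n = n₀ + ν ξ):
  D: 715.8 − 1(146.9) = 568.9
  C: 499.6 − 2(146.9) = 205.8
  B: 0 + 1(146.9) = 146.9
  A: 1187 (inert)

569 lbmol/h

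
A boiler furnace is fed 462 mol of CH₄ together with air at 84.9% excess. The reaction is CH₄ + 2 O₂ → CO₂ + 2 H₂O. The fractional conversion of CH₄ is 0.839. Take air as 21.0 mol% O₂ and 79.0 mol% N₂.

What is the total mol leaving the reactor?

Stoichiometric O₂ = 2 × 462 = 924 mol; O₂ fed = 924 × 1.849 = 1708 mol.
N₂ fed = 1708 × 79/21 = 6427 mol.
Fuel reacted = 0.839 × 462 → ξ = 387.6 mol.
Outlet (n = n₀ + ν ξ):
  CH₄: 462 − 1(387.6) = 74.38
  O₂: 1708 − 2(387.6) = 933.2
  N₂: 6427 (inert)
  CO₂: 0 + 1(387.6) = 387.6
  H₂O: 0 + 2(387.6) = 775.2
Total out = 74.38 + 933.2 + 6427 + 387.6 + 775.2 = 8598 mol.

8600 mol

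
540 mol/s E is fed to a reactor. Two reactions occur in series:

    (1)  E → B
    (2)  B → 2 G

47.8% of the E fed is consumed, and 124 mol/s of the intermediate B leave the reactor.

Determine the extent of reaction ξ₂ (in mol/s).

ξ₂ = 134 mol/s

Conversion of E: E consumed = 1ξ₁ = 0.478 × 540 → ξ₁ = 258.1 mol/s.
B balance: n_B = 0 + 1ξ₁ − 1ξ₂ = 124 → ξ₂ = (1·258.1 − 124)/1 = 134.1 mol/s.
Outlet amounts (n = n₀ + Σ ν·ξ):
  E: 540 − 1(258.1) = 281.9
  B: 0 + 1(258.1) − 1(134.1) = 124
  G: 0 + 2(134.1) = 268.2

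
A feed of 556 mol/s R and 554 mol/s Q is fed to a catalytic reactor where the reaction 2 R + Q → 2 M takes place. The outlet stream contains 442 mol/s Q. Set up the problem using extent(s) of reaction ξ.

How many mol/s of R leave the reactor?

For Q: n = n₀ − 1ξ → 442 = 554 − 1ξ, giving ξ = 112 mol/s.
Outlet amounts (n = n₀ + ν ξ):
  R: 556 − 2(112) = 332
  Q: 554 − 1(112) = 442
  M: 0 + 2(112) = 224

332 mol/s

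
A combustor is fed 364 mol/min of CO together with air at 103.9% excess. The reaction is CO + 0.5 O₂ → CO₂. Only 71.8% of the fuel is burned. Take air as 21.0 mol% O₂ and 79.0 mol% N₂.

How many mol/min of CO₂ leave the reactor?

Stoichiometric O₂ = 0.5 × 364 = 182 mol/min; O₂ fed = 182 × 2.039 = 371.1 mol/min.
N₂ fed = 371.1 × 79/21 = 1396 mol/min.
Fuel reacted = 0.718 × 364 → ξ = 261.4 mol/min.
Outlet (n = n₀ + ν ξ):
  CO: 364 − 1(261.4) = 102.6
  O₂: 371.1 − 0.5(261.4) = 240.4
  N₂: 1396 (inert)
  CO₂: 0 + 1(261.4) = 261.4

261 mol/min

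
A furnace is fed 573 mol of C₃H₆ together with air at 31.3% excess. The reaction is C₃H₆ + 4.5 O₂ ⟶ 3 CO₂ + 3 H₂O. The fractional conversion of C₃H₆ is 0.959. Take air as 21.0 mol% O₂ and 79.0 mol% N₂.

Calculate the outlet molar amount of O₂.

Stoichiometric O₂ = 4.5 × 573 = 2578 mol; O₂ fed = 2578 × 1.313 = 3386 mol.
N₂ fed = 3386 × 79/21 = 12740 mol.
Fuel reacted = 0.959 × 573 → ξ = 549.5 mol.
Outlet (n = n₀ + ν ξ):
  C₃H₆: 573 − 1(549.5) = 23.49
  O₂: 3386 − 4.5(549.5) = 912.8
  N₂: 12740 (inert)
  CO₂: 0 + 3(549.5) = 1649
  H₂O: 0 + 3(549.5) = 1649

913 mol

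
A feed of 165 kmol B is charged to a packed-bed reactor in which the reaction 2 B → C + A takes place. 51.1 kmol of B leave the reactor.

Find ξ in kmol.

For B: n = n₀ − 2ξ → 51.1 = 165 − 2ξ, giving ξ = 56.95 kmol.
Outlet amounts (n = n₀ + ν ξ):
  B: 165 − 2(56.95) = 51.1
  C: 0 + 1(56.95) = 56.95
  A: 0 + 1(56.95) = 56.95

ξ = 57 kmol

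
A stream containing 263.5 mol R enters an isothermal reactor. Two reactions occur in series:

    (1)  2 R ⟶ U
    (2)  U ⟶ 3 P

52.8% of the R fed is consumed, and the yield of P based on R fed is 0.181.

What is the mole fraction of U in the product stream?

Conversion of R: R consumed = 2ξ₁ = 0.528 × 263.5 → ξ₁ = 69.56 mol.
Yield of P: 3ξ₂ / 263.5 = 0.181 → ξ₂ = 15.9 mol.
Outlet amounts (n = n₀ + Σ ν·ξ):
  R: 263.5 − 2(69.56) = 124.4
  U: 0 + 1(69.56) − 1(15.9) = 53.67
  P: 0 + 3(15.9) = 47.69
Total out = 225.7 mol; y_U = 53.67 / 225.7 = 0.2377.

0.238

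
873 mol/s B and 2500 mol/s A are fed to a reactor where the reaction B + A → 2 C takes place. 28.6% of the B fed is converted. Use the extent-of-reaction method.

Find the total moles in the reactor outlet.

B reacted = 0.286 × 873 = 249.7 mol/s; ν_B = −1, so ξ = 249.7/1 = 249.7 mol/s.
Outlet amounts (n = n₀ + ν ξ):
  B: 873 − 1(249.7) = 623.3
  A: 2500 − 1(249.7) = 2250
  C: 0 + 2(249.7) = 499.4
Total out = 623.3 + 2250 + 499.4 = 3373 mol/s.

3370 mol/s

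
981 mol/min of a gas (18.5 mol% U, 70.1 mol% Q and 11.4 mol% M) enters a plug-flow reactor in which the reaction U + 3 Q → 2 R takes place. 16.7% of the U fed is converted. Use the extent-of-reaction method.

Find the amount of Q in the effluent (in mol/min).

597 mol/min

U reacted = 0.167 × 181.5 = 30.31 mol/min; ν_U = −1, so ξ = 30.31/1 = 30.31 mol/min.
Outlet amounts (n = n₀ + ν ξ):
  U: 181.5 − 1(30.31) = 151.2
  Q: 687.7 − 3(30.31) = 596.8
  R: 0 + 2(30.31) = 60.62
  M: 111.8 (inert)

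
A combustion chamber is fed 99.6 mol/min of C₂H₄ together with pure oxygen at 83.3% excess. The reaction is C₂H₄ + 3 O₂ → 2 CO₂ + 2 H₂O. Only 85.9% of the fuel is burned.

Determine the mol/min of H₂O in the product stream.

171 mol/min

Stoichiometric O₂ = 3 × 99.6 = 298.8 mol/min; O₂ fed = 298.8 × 1.833 = 547.7 mol/min.
Fuel reacted = 0.859 × 99.6 → ξ = 85.56 mol/min.
Outlet (n = n₀ + ν ξ):
  C₂H₄: 99.6 − 1(85.56) = 14.04
  O₂: 547.7 − 3(85.56) = 291
  CO₂: 0 + 2(85.56) = 171.1
  H₂O: 0 + 2(85.56) = 171.1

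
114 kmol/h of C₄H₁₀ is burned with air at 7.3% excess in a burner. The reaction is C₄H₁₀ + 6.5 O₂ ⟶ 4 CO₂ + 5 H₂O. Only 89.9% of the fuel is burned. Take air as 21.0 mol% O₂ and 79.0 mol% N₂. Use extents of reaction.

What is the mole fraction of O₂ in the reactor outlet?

Stoichiometric O₂ = 6.5 × 114 = 741 kmol/h; O₂ fed = 741 × 1.073 = 795.1 kmol/h.
N₂ fed = 795.1 × 79/21 = 2991 kmol/h.
Fuel reacted = 0.899 × 114 → ξ = 102.5 kmol/h.
Outlet (n = n₀ + ν ξ):
  C₄H₁₀: 114 − 1(102.5) = 11.51
  O₂: 795.1 − 6.5(102.5) = 128.9
  N₂: 2991 (inert)
  CO₂: 0 + 4(102.5) = 409.9
  H₂O: 0 + 5(102.5) = 512.4
Total out = 4054 kmol/h; y_O₂ = 128.9 / 4054 = 0.03181.

0.0318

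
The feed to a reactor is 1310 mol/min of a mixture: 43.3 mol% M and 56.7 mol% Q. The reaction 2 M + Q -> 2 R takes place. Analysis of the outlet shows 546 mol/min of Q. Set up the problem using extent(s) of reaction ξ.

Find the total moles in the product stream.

1110 mol/min

For Q: n = n₀ − 1ξ → 546 = 742.8 − 1ξ, giving ξ = 196.8 mol/min.
Outlet amounts (n = n₀ + ν ξ):
  M: 567.2 − 2(196.8) = 173.7
  Q: 742.8 − 1(196.8) = 546
  R: 0 + 2(196.8) = 393.5
Total out = 173.7 + 546 + 393.5 = 1113 mol/min.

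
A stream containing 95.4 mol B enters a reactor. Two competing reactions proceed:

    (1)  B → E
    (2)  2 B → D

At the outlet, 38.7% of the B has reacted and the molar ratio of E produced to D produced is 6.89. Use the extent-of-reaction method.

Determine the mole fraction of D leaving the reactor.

Conversion of B: B consumed = 0.387 × 95.4 = 36.92 mol = 1ξ₁ + 2ξ₂.
Selectivity: 1ξ₁ / (1ξ₂) = 6.89 → ξ₁ = 6.89 ξ₂.
Substitute: (1·6.89 + 2) ξ₂ = 36.92 → ξ₂ = 4.153 mol, ξ₁ = 28.61 mol.
Outlet amounts (n = n₀ + Σ ν·ξ):
  B: 95.4 − 1(28.61) − 2(4.153) = 58.48
  E: 0 + 1(28.61) = 28.61
  D: 0 + 1(4.153) = 4.153
Total out = 91.25 mol; y_D = 4.153 / 91.25 = 0.04551.

0.0455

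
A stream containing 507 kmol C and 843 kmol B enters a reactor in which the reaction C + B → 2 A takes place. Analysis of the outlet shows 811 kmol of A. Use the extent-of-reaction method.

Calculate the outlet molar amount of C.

102 kmol

For A: n = n₀ + 2ξ → 811 = 0 + 2ξ, giving ξ = 405.5 kmol.
Outlet amounts (n = n₀ + ν ξ):
  C: 507 − 1(405.5) = 101.5
  B: 843 − 1(405.5) = 437.5
  A: 0 + 2(405.5) = 811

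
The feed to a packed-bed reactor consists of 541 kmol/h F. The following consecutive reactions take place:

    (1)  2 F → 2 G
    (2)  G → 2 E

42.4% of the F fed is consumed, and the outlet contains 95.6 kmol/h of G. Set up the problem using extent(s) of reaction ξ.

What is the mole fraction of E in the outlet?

Conversion of F: F consumed = 2ξ₁ = 0.424 × 541 → ξ₁ = 114.7 kmol/h.
G balance: n_G = 0 + 2ξ₁ − 1ξ₂ = 95.6 → ξ₂ = (2·114.7 − 95.6)/1 = 133.8 kmol/h.
Outlet amounts (n = n₀ + Σ ν·ξ):
  F: 541 − 2(114.7) = 311.6
  G: 0 + 2(114.7) − 1(133.8) = 95.6
  E: 0 + 2(133.8) = 267.6
Total out = 674.8 kmol/h; y_E = 267.6 / 674.8 = 0.3965.

0.397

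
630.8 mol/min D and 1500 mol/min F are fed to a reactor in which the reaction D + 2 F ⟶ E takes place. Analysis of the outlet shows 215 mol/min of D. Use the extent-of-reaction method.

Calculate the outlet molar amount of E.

416 mol/min

For D: n = n₀ − 1ξ → 215 = 630.8 − 1ξ, giving ξ = 415.8 mol/min.
Outlet amounts (n = n₀ + ν ξ):
  D: 630.8 − 1(415.8) = 215
  F: 1500 − 2(415.8) = 668.4
  E: 0 + 1(415.8) = 415.8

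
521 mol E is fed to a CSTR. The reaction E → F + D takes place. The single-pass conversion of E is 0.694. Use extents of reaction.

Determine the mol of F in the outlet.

362 mol

E reacted = 0.694 × 521 = 361.6 mol; ν_E = −1, so ξ = 361.6/1 = 361.6 mol.
Outlet amounts (n = n₀ + ν ξ):
  E: 521 − 1(361.6) = 159.4
  F: 0 + 1(361.6) = 361.6
  D: 0 + 1(361.6) = 361.6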